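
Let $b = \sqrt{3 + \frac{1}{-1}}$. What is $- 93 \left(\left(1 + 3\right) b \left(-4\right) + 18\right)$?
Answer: $-1674 + 1488 \sqrt{2} \approx 430.35$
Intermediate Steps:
$b = \sqrt{2}$ ($b = \sqrt{3 - 1} = \sqrt{2} \approx 1.4142$)
$- 93 \left(\left(1 + 3\right) b \left(-4\right) + 18\right) = - 93 \left(\left(1 + 3\right) \sqrt{2} \left(-4\right) + 18\right) = - 93 \left(4 \left(- 4 \sqrt{2}\right) + 18\right) = - 93 \left(- 16 \sqrt{2} + 18\right) = - 93 \left(18 - 16 \sqrt{2}\right) = -1674 + 1488 \sqrt{2}$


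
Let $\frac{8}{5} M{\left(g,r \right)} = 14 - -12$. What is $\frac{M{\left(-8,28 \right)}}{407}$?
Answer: $\frac{65}{1628} \approx 0.039926$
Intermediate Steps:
$M{\left(g,r \right)} = \frac{65}{4}$ ($M{\left(g,r \right)} = \frac{5 \left(14 - -12\right)}{8} = \frac{5 \left(14 + 12\right)}{8} = \frac{5}{8} \cdot 26 = \frac{65}{4}$)
$\frac{M{\left(-8,28 \right)}}{407} = \frac{65}{4 \cdot 407} = \frac{65}{4} \cdot \frac{1}{407} = \frac{65}{1628}$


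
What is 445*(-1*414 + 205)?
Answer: -93005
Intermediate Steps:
445*(-1*414 + 205) = 445*(-414 + 205) = 445*(-209) = -93005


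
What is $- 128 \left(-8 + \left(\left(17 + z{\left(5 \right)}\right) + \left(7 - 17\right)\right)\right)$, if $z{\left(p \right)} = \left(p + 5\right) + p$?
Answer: $-1792$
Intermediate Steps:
$z{\left(p \right)} = 5 + 2 p$ ($z{\left(p \right)} = \left(5 + p\right) + p = 5 + 2 p$)
$- 128 \left(-8 + \left(\left(17 + z{\left(5 \right)}\right) + \left(7 - 17\right)\right)\right) = - 128 \left(-8 + \left(\left(17 + \left(5 + 2 \cdot 5\right)\right) + \left(7 - 17\right)\right)\right) = - 128 \left(-8 + \left(\left(17 + \left(5 + 10\right)\right) + \left(7 - 17\right)\right)\right) = - 128 \left(-8 + \left(\left(17 + 15\right) - 10\right)\right) = - 128 \left(-8 + \left(32 - 10\right)\right) = - 128 \left(-8 + 22\right) = \left(-128\right) 14 = -1792$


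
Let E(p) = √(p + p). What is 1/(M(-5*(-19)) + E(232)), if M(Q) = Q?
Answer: 95/8561 - 4*√29/8561 ≈ 0.0085807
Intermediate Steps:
E(p) = √2*√p (E(p) = √(2*p) = √2*√p)
1/(M(-5*(-19)) + E(232)) = 1/(-5*(-19) + √2*√232) = 1/(95 + √2*(2*√58)) = 1/(95 + 4*√29)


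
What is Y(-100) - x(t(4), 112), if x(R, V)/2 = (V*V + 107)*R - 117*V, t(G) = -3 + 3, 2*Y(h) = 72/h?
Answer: 655191/25 ≈ 26208.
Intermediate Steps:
Y(h) = 36/h (Y(h) = (72/h)/2 = 36/h)
t(G) = 0
x(R, V) = -234*V + 2*R*(107 + V²) (x(R, V) = 2*((V*V + 107)*R - 117*V) = 2*((V² + 107)*R - 117*V) = 2*((107 + V²)*R - 117*V) = 2*(R*(107 + V²) - 117*V) = 2*(-117*V + R*(107 + V²)) = -234*V + 2*R*(107 + V²))
Y(-100) - x(t(4), 112) = 36/(-100) - (-234*112 + 214*0 + 2*0*112²) = 36*(-1/100) - (-26208 + 0 + 2*0*12544) = -9/25 - (-26208 + 0 + 0) = -9/25 - 1*(-26208) = -9/25 + 26208 = 655191/25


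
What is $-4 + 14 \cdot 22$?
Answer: $304$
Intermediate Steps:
$-4 + 14 \cdot 22 = -4 + 308 = 304$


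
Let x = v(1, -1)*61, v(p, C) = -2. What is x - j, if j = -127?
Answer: 5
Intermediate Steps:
x = -122 (x = -2*61 = -122)
x - j = -122 - 1*(-127) = -122 + 127 = 5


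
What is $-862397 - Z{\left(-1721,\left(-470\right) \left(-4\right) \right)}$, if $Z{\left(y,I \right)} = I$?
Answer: $-864277$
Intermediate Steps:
$-862397 - Z{\left(-1721,\left(-470\right) \left(-4\right) \right)} = -862397 - \left(-470\right) \left(-4\right) = -862397 - 1880 = -864277$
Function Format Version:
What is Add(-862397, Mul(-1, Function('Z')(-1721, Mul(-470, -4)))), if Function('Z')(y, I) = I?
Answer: -864277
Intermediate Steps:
Add(-862397, Mul(-1, Function('Z')(-1721, Mul(-470, -4)))) = Add(-862397, Mul(-1, Mul(-470, -4))) = Add(-862397, Mul(-1, 1880)) = Add(-862397, -1880) = -864277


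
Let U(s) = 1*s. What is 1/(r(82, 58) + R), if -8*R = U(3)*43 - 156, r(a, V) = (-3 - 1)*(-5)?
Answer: 8/187 ≈ 0.042781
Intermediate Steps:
U(s) = s
r(a, V) = 20 (r(a, V) = -4*(-5) = 20)
R = 27/8 (R = -(3*43 - 156)/8 = -(129 - 156)/8 = -⅛*(-27) = 27/8 ≈ 3.3750)
1/(r(82, 58) + R) = 1/(20 + 27/8) = 1/(187/8) = 8/187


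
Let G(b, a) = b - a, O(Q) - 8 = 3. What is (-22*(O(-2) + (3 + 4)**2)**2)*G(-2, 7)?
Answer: 712800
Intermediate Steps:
O(Q) = 11 (O(Q) = 8 + 3 = 11)
(-22*(O(-2) + (3 + 4)**2)**2)*G(-2, 7) = (-22*(11 + (3 + 4)**2)**2)*(-2 - 1*7) = (-22*(11 + 7**2)**2)*(-2 - 7) = -22*(11 + 49)**2*(-9) = -22*60**2*(-9) = -22*3600*(-9) = -79200*(-9) = 712800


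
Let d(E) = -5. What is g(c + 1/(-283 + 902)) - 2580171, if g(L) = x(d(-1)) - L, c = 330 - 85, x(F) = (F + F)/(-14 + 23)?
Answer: -14375503735/5571 ≈ -2.5804e+6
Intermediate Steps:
x(F) = 2*F/9 (x(F) = (2*F)/9 = (2*F)*(1/9) = 2*F/9)
c = 245
g(L) = -10/9 - L (g(L) = (2/9)*(-5) - L = -10/9 - L)
g(c + 1/(-283 + 902)) - 2580171 = (-10/9 - (245 + 1/(-283 + 902))) - 2580171 = (-10/9 - (245 + 1/619)) - 2580171 = (-10/9 - 1*151656/619) - 2580171 = (-10/9 - 151656/619) - 2580171 = -1371094/5571 - 2580171 = -14375503735/5571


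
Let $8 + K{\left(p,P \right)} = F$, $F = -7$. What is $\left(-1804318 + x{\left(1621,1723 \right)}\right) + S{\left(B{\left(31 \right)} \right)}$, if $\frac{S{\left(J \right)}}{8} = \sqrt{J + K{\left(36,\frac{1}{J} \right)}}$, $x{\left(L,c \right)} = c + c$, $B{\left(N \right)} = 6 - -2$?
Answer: $-1800872 + 8 i \sqrt{7} \approx -1.8009 \cdot 10^{6} + 21.166 i$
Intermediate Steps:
$K{\left(p,P \right)} = -15$ ($K{\left(p,P \right)} = -8 - 7 = -15$)
$B{\left(N \right)} = 8$ ($B{\left(N \right)} = 6 + 2 = 8$)
$x{\left(L,c \right)} = 2 c$
$S{\left(J \right)} = 8 \sqrt{-15 + J}$ ($S{\left(J \right)} = 8 \sqrt{J - 15} = 8 \sqrt{-15 + J}$)
$\left(-1804318 + x{\left(1621,1723 \right)}\right) + S{\left(B{\left(31 \right)} \right)} = \left(-1804318 + 2 \cdot 1723\right) + 8 \sqrt{-15 + 8} = \left(-1804318 + 3446\right) + 8 \sqrt{-7} = -1800872 + 8 i \sqrt{7}$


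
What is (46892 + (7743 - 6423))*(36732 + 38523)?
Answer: 3628194060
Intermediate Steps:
(46892 + (7743 - 6423))*(36732 + 38523) = (46892 + 1320)*75255 = 48212*75255 = 3628194060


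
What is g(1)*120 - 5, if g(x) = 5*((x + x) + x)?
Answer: 1795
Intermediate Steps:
g(x) = 15*x (g(x) = 5*(2*x + x) = 5*(3*x) = 15*x)
g(1)*120 - 5 = (15*1)*120 - 5 = 15*120 - 5 = 1800 - 5 = 1795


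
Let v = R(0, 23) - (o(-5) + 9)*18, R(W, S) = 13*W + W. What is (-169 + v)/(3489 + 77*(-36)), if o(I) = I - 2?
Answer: -205/717 ≈ -0.28591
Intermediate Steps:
o(I) = -2 + I
R(W, S) = 14*W
v = -36 (v = 14*0 - ((-2 - 5) + 9)*18 = 0 - (-7 + 9)*18 = 0 - 2*18 = 0 - 1*36 = 0 - 36 = -36)
(-169 + v)/(3489 + 77*(-36)) = (-169 - 36)/(3489 + 77*(-36)) = -205/(3489 - 2772) = -205/717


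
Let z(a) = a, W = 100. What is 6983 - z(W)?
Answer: 6883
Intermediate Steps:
6983 - z(W) = 6983 - 1*100 = 6983 - 100 = 6883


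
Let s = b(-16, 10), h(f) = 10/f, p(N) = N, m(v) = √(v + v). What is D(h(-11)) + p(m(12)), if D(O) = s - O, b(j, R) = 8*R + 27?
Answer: 1187/11 + 2*√6 ≈ 112.81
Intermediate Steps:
m(v) = √2*√v (m(v) = √(2*v) = √2*√v)
b(j, R) = 27 + 8*R
s = 107 (s = 27 + 8*10 = 27 + 80 = 107)
D(O) = 107 - O
D(h(-11)) + p(m(12)) = (107 - 10/(-11)) + √2*√12 = (107 - 10*(-1)/11) + √2*(2*√3) = (107 - 1*(-10/11)) + 2*√6 = (107 + 10/11) + 2*√6 = 1187/11 + 2*√6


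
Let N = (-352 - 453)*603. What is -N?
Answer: 485415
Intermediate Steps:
N = -485415 (N = -805*603 = -485415)
-N = -1*(-485415) = 485415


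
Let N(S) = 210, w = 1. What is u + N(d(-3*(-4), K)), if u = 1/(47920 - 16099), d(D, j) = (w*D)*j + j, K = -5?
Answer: 6682411/31821 ≈ 210.00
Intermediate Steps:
d(D, j) = j + D*j (d(D, j) = (1*D)*j + j = D*j + j = j + D*j)
u = 1/31821 ≈ 3.1426e-5
u + N(d(-3*(-4), K)) = 1/31821 + 210 = 6682411/31821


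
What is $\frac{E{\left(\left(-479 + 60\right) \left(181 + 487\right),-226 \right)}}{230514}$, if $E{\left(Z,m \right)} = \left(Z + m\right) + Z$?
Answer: $- \frac{93335}{38419} \approx -2.4294$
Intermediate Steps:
$E{\left(Z,m \right)} = m + 2 Z$
$\frac{E{\left(\left(-479 + 60\right) \left(181 + 487\right),-226 \right)}}{230514} = \frac{-226 + 2 \left(-479 + 60\right) \left(181 + 487\right)}{230514} = \left(-226 + 2 \left(\left(-419\right) 668\right)\right) \frac{1}{230514} = \left(-226 + 2 \left(-279892\right)\right) \frac{1}{230514} = \left(-226 - 559784\right) \frac{1}{230514} = \left(-560010\right) \frac{1}{230514} = - \frac{93335}{38419}$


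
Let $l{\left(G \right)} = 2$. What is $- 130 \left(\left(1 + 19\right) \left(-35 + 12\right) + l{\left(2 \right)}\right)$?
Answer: $59540$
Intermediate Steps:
$- 130 \left(\left(1 + 19\right) \left(-35 + 12\right) + l{\left(2 \right)}\right) = - 130 \left(\left(1 + 19\right) \left(-35 + 12\right) + 2\right) = - 130 \left(20 \left(-23\right) + 2\right) = - 130 \left(-460 + 2\right) = \left(-130\right) \left(-458\right) = 59540$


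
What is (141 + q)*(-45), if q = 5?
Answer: -6570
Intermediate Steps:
(141 + q)*(-45) = (141 + 5)*(-45) = 146*(-45) = -6570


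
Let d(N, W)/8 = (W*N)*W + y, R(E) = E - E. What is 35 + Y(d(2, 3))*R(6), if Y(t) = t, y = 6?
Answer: 35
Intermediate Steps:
R(E) = 0
d(N, W) = 48 + 8*N*W² (d(N, W) = 8*((W*N)*W + 6) = 8*((N*W)*W + 6) = 8*(N*W² + 6) = 8*(6 + N*W²) = 48 + 8*N*W²)
35 + Y(d(2, 3))*R(6) = 35 + (48 + 8*2*3²)*0 = 35 + (48 + 8*2*9)*0 = 35 + (48 + 144)*0 = 35 + 192*0 = 35 + 0 = 35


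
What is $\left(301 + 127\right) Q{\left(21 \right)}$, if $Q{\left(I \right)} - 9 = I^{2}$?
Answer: $192600$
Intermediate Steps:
$Q{\left(I \right)} = 9 + I^{2}$
$\left(301 + 127\right) Q{\left(21 \right)} = \left(301 + 127\right) \left(9 + 21^{2}\right) = 428 \left(9 + 441\right) = 428 \cdot 450 = 192600$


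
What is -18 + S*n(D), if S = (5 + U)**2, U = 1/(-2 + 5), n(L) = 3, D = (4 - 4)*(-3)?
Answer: 202/3 ≈ 67.333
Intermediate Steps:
D = 0 (D = 0*(-3) = 0)
U = 1/3 ≈ 0.33333
S = 256/9 (S = (5 + 1/3)**2 = (16/3)**2 = 256/9 ≈ 28.444)
-18 + S*n(D) = -18 + (256/9)*3 = -18 + 256/3 = 202/3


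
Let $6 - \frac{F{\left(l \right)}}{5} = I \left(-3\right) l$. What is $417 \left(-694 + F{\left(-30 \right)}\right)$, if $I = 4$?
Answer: $-1027488$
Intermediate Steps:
$F{\left(l \right)} = 30 + 60 l$ ($F{\left(l \right)} = 30 - 5 \cdot 4 \left(-3\right) l = 30 - 5 \left(- 12 l\right) = 30 + 60 l$)
$417 \left(-694 + F{\left(-30 \right)}\right) = 417 \left(-694 + \left(30 + 60 \left(-30\right)\right)\right) = 417 \left(-694 + \left(30 - 1800\right)\right) = 417 \left(-694 - 1770\right) = 417 \left(-2464\right) = -1027488$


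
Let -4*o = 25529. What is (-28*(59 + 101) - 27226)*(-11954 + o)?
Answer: 1162738285/2 ≈ 5.8137e+8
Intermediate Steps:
o = -25529/4 (o = -¼*25529 = -25529/4 ≈ -6382.3)
(-28*(59 + 101) - 27226)*(-11954 + o) = (-28*(59 + 101) - 27226)*(-11954 - 25529/4) = (-28*160 - 27226)*(-73345/4) = (-4480 - 27226)*(-73345/4) = -31706*(-73345/4) = 1162738285/2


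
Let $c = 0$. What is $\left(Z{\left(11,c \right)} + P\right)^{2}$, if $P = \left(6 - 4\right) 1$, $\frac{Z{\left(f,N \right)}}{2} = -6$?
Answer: $100$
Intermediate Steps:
$Z{\left(f,N \right)} = -12$ ($Z{\left(f,N \right)} = 2 \left(-6\right) = -12$)
$P = 2$ ($P = 2 \cdot 1 = 2$)
$\left(Z{\left(11,c \right)} + P\right)^{2} = \left(-12 + 2\right)^{2} = \left(-10\right)^{2} = 100$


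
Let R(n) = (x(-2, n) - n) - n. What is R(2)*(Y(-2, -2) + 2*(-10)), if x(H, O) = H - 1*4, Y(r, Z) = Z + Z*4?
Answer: 300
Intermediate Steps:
Y(r, Z) = 5*Z (Y(r, Z) = Z + 4*Z = 5*Z)
x(H, O) = -4 + H (x(H, O) = H - 4 = -4 + H)
R(n) = -6 - 2*n (R(n) = ((-4 - 2) - n) - n = (-6 - n) - n = -6 - 2*n)
R(2)*(Y(-2, -2) + 2*(-10)) = (-6 - 2*2)*(5*(-2) + 2*(-10)) = (-6 - 4)*(-10 - 20) = -10*(-30) = 300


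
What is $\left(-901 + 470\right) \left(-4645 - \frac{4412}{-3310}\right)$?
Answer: $\frac{3312350939}{1655} \approx 2.0014 \cdot 10^{6}$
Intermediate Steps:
$\left(-901 + 470\right) \left(-4645 - \frac{4412}{-3310}\right) = - 431 \left(-4645 - - \frac{2206}{1655}\right) = - 431 \left(-4645 + \frac{2206}{1655}\right) = \left(-431\right) \left(- \frac{7685269}{1655}\right) = \frac{3312350939}{1655}$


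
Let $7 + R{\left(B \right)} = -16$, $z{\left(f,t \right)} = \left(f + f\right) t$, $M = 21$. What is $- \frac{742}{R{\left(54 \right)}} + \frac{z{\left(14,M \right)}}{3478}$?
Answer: $\frac{1297100}{39997} \approx 32.43$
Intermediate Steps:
$z{\left(f,t \right)} = 2 f t$
$R{\left(B \right)} = -23$ ($R{\left(B \right)} = -7 - 16 = -23$)
$- \frac{742}{R{\left(54 \right)}} + \frac{z{\left(14,M \right)}}{3478} = - \frac{742}{-23} + \frac{2 \cdot 14 \cdot 21}{3478} = \left(-742\right) \left(- \frac{1}{23}\right) + 588 \cdot \frac{1}{3478} = \frac{742}{23} + \frac{294}{1739} = \frac{1297100}{39997}$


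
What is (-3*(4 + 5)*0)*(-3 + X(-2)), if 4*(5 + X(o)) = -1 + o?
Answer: 0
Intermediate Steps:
X(o) = -21/4 + o/4 (X(o) = -5 + (-1 + o)/4 = -5 + (-1/4 + o/4) = -21/4 + o/4)
(-3*(4 + 5)*0)*(-3 + X(-2)) = (-3*(4 + 5)*0)*(-3 + (-21/4 + (1/4)*(-2))) = (-27*0)*(-3 + (-21/4 - 1/2)) = (-3*0)*(-3 - 23/4) = 0*(-35/4) = 0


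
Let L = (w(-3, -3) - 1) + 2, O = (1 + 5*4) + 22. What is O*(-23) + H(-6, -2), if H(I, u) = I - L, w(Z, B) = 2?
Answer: -998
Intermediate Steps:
O = 43 (O = (1 + 20) + 22 = 21 + 22 = 43)
L = 3 (L = (2 - 1) + 2 = 1 + 2 = 3)
H(I, u) = -3 + I (H(I, u) = I - 1*3 = I - 3 = -3 + I)
O*(-23) + H(-6, -2) = 43*(-23) + (-3 - 6) = -989 - 9 = -998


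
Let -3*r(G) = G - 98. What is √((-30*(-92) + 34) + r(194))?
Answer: √2762 ≈ 52.555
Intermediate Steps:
r(G) = 98/3 - G/3 (r(G) = -(G - 98)/3 = -(-98 + G)/3 = 98/3 - G/3)
√((-30*(-92) + 34) + r(194)) = √((-30*(-92) + 34) + (98/3 - ⅓*194)) = √((2760 + 34) + (98/3 - 194/3)) = √(2794 - 32) = √2762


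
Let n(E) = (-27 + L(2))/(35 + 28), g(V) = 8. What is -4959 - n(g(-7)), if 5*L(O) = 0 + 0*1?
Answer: -34710/7 ≈ -4958.6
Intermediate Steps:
L(O) = 0 (L(O) = (0 + 0*1)/5 = (0 + 0)/5 = (⅕)*0 = 0)
n(E) = -3/7 (n(E) = (-27 + 0)/(35 + 28) = -27/63 = -27*1/63 = -3/7)
-4959 - n(g(-7)) = -4959 - 1*(-3/7) = -4959 + 3/7 = -34710/7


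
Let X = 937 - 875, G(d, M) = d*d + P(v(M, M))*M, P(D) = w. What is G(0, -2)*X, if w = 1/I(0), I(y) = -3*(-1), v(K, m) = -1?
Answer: -124/3 ≈ -41.333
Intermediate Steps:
I(y) = 3
w = 1/3 ≈ 0.33333
P(D) = 1/3
G(d, M) = d**2 + M/3 (G(d, M) = d*d + M/3 = d**2 + M/3)
X = 62
G(0, -2)*X = (0**2 + (1/3)*(-2))*62 = (0 - 2/3)*62 = -2/3*62 = -124/3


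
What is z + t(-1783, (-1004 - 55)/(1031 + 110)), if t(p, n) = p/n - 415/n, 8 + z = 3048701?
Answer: 3231073805/1059 ≈ 3.0511e+6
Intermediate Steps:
z = 3048693 (z = -8 + 3048701 = 3048693)
t(p, n) = -415/n + p/n
z + t(-1783, (-1004 - 55)/(1031 + 110)) = 3048693 + (-415 - 1783)/(((-1004 - 55)/(1031 + 110))) = 3048693 - 2198/(-1059/1141) = 3048693 - 1141/1059*(-2198) = 3048693 + 2507918/1059 = 3231073805/1059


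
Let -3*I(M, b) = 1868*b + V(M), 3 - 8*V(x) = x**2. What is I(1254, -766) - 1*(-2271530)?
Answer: 67536337/24 ≈ 2.8140e+6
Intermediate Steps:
V(x) = 3/8 - x**2/8
I(M, b) = -1/8 - 1868*b/3 + M**2/24 (I(M, b) = -(1868*b + (3/8 - M**2/8))/3 = -(3/8 + 1868*b - M**2/8)/3 = -1/8 - 1868*b/3 + M**2/24)
I(1254, -766) - 1*(-2271530) = (-1/8 - 1868/3*(-766) + (1/24)*1254**2) - 1*(-2271530) = (-1/8 + 1430888/3 + (1/24)*1572516) + 2271530 = (-1/8 + 1430888/3 + 131043/2) + 2271530 = 13019617/24 + 2271530 = 67536337/24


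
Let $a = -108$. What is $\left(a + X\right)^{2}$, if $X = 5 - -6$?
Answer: $9409$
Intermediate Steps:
$X = 11$ ($X = 5 + 6 = 11$)
$\left(a + X\right)^{2} = \left(-108 + 11\right)^{2} = \left(-97\right)^{2} = 9409$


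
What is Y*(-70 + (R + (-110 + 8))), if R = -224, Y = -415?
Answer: 164340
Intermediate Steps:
Y*(-70 + (R + (-110 + 8))) = -415*(-70 + (-224 + (-110 + 8))) = -415*(-70 + (-224 - 102)) = -415*(-70 - 326) = -415*(-396) = 164340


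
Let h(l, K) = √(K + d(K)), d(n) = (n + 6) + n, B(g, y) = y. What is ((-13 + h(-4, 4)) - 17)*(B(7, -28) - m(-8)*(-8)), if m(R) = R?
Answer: 2760 - 276*√2 ≈ 2369.7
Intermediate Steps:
d(n) = 6 + 2*n (d(n) = (6 + n) + n = 6 + 2*n)
h(l, K) = √(6 + 3*K) (h(l, K) = √(K + (6 + 2*K)) = √(6 + 3*K))
((-13 + h(-4, 4)) - 17)*(B(7, -28) - m(-8)*(-8)) = ((-13 + √(6 + 3*4)) - 17)*(-28 - (-8)*(-8)) = ((-13 + √(6 + 12)) - 17)*(-28 - 1*64) = ((-13 + √18) - 17)*(-28 - 64) = ((-13 + 3*√2) - 17)*(-92) = (-30 + 3*√2)*(-92) = 2760 - 276*√2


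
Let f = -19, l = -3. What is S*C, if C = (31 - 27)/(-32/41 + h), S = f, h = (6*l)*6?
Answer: 779/1115 ≈ 0.69865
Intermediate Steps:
h = -108 (h = (6*(-3))*6 = -18*6 = -108)
S = -19
C = -41/1115 (C = (31 - 27)/(-32/41 - 108) = 4/(-32*1/41 - 108) = 4/(-32/41 - 108) = 4/(-4460/41) = 4*(-41/4460) = -41/1115 ≈ -0.036771)
S*C = -19*(-41/1115) = 779/1115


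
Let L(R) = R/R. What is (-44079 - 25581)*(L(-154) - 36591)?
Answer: 2548859400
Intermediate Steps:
L(R) = 1
(-44079 - 25581)*(L(-154) - 36591) = (-44079 - 25581)*(1 - 36591) = -69660*(-36590) = 2548859400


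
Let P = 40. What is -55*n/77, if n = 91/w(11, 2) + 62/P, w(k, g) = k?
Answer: -2161/308 ≈ -7.0162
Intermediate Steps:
n = 2161/220 (n = 91/11 + 62/40 = 91*(1/11) + 62*(1/40) = 91/11 + 31/20 = 2161/220 ≈ 9.8227)
-55*n/77 = -55*2161/220/77 = -2161/4*1/77 = -2161/308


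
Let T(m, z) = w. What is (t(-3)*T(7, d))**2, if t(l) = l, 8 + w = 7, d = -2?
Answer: 9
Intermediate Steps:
w = -1 (w = -8 + 7 = -1)
T(m, z) = -1
(t(-3)*T(7, d))**2 = (-3*(-1))**2 = 3**2 = 9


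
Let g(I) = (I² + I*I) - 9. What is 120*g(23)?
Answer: 125880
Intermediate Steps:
g(I) = -9 + 2*I² (g(I) = (I² + I²) - 9 = 2*I² - 9 = -9 + 2*I²)
120*g(23) = 120*(-9 + 2*23²) = 120*(-9 + 2*529) = 120*(-9 + 1058) = 120*1049 = 125880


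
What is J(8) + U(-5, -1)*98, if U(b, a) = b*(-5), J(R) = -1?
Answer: 2449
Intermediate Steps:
U(b, a) = -5*b
J(8) + U(-5, -1)*98 = -1 - 5*(-5)*98 = -1 + 25*98 = -1 + 2450 = 2449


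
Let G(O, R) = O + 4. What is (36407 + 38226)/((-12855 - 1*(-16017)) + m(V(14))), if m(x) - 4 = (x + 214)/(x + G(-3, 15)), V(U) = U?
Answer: 373165/15906 ≈ 23.461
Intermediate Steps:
G(O, R) = 4 + O
m(x) = 4 + (214 + x)/(1 + x) (m(x) = 4 + (x + 214)/(x + (4 - 3)) = 4 + (214 + x)/(x + 1) = 4 + (214 + x)/(1 + x))
(36407 + 38226)/((-12855 - 1*(-16017)) + m(V(14))) = (36407 + 38226)/((-12855 - 1*(-16017)) + (218 + 5*14)/(1 + 14)) = 74633/((-12855 + 16017) + (218 + 70)/15) = 74633/(3162 + (1/15)*288) = 74633/(3162 + 96/5) = 74633/(15906/5) = 74633*(5/15906) = 373165/15906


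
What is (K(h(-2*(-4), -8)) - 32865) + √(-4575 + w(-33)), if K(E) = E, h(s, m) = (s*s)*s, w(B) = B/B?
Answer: -32353 + I*√4574 ≈ -32353.0 + 67.631*I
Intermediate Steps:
w(B) = 1
h(s, m) = s³ (h(s, m) = s²*s = s³)
(K(h(-2*(-4), -8)) - 32865) + √(-4575 + w(-33)) = ((-2*(-4))³ - 32865) + √(-4575 + 1) = (8³ - 32865) + √(-4574) = (512 - 32865) + I*√4574 = -32353 + I*√4574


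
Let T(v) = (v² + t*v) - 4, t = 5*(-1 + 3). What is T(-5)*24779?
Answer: -718591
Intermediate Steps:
t = 10 (t = 5*2 = 10)
T(v) = -4 + v² + 10*v (T(v) = (v² + 10*v) - 4 = -4 + v² + 10*v)
T(-5)*24779 = (-4 + (-5)² + 10*(-5))*24779 = (-4 + 25 - 50)*24779 = -29*24779 = -718591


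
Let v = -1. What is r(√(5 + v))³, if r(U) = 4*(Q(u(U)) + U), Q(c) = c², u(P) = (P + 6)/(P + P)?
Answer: 13824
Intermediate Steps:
u(P) = (6 + P)/(2*P) (u(P) = (6 + P)/((2*P)) = (6 + P)*(1/(2*P)) = (6 + P)/(2*P))
r(U) = 4*U + (6 + U)²/U² (r(U) = 4*(((6 + U)/(2*U))² + U) = 4*((6 + U)²/(4*U²) + U) = 4*(U + (6 + U)²/(4*U²)) = 4*U + (6 + U)²/U²)
r(√(5 + v))³ = (4*√(5 - 1) + (6 + √(5 - 1))²/(√(5 - 1))²)³ = (4*√4 + (6 + √4)²/(√4)²)³ = (4*2 + (6 + 2)²/2²)³ = (8 + (¼)*8²)³ = (8 + (¼)*64)³ = (8 + 16)³ = 24³ = 13824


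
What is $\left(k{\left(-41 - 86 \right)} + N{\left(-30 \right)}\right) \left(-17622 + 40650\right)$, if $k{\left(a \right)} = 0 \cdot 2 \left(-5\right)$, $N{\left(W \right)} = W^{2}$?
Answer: $20725200$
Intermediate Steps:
$k{\left(a \right)} = 0$ ($k{\left(a \right)} = 0 \left(-5\right) = 0$)
$\left(k{\left(-41 - 86 \right)} + N{\left(-30 \right)}\right) \left(-17622 + 40650\right) = \left(0 + \left(-30\right)^{2}\right) \left(-17622 + 40650\right) = \left(0 + 900\right) 23028 = 900 \cdot 23028 = 20725200$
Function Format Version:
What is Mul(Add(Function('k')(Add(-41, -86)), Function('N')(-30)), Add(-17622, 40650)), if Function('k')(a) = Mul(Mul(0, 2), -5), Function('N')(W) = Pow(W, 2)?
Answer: 20725200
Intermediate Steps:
Function('k')(a) = 0 (Function('k')(a) = Mul(0, -5) = 0)
Mul(Add(Function('k')(Add(-41, -86)), Function('N')(-30)), Add(-17622, 40650)) = Mul(Add(0, Pow(-30, 2)), Add(-17622, 40650)) = Mul(Add(0, 900), 23028) = Mul(900, 23028) = 20725200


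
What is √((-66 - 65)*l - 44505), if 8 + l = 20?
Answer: I*√46077 ≈ 214.66*I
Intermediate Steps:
l = 12 (l = -8 + 20 = 12)
√((-66 - 65)*l - 44505) = √((-66 - 65)*12 - 44505) = √(-131*12 - 44505) = √(-1572 - 44505) = √(-46077) = I*√46077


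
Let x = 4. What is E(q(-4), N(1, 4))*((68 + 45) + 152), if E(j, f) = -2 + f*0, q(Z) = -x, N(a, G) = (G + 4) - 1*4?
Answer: -530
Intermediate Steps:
N(a, G) = G (N(a, G) = (4 + G) - 4 = G)
q(Z) = -4 (q(Z) = -1*4 = -4)
E(j, f) = -2 (E(j, f) = -2 + 0 = -2)
E(q(-4), N(1, 4))*((68 + 45) + 152) = -2*((68 + 45) + 152) = -2*(113 + 152) = -2*265 = -530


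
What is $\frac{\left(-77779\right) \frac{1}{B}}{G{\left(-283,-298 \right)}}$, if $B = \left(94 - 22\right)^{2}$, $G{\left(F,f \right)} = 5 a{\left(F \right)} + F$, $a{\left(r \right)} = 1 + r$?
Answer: $\frac{77779}{8776512} \approx 0.0088622$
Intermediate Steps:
$G{\left(F,f \right)} = 5 + 6 F$ ($G{\left(F,f \right)} = 5 \left(1 + F\right) + F = \left(5 + 5 F\right) + F = 5 + 6 F$)
$B = 5184$ ($B = 72^{2} = 5184$)
$\frac{\left(-77779\right) \frac{1}{B}}{G{\left(-283,-298 \right)}} = \frac{\left(-77779\right) \frac{1}{5184}}{5 + 6 \left(-283\right)} = \frac{\left(-77779\right) \frac{1}{5184}}{5 - 1698} = - \frac{77779}{5184 \left(-1693\right)} = \left(- \frac{77779}{5184}\right) \left(- \frac{1}{1693}\right) = \frac{77779}{8776512}$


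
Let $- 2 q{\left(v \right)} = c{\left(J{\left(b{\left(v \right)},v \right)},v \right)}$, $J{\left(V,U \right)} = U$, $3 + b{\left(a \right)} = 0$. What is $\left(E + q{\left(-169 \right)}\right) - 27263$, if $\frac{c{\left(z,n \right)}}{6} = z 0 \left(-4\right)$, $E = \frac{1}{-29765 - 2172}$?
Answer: $- \frac{870698432}{31937} \approx -27263.0$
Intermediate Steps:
$b{\left(a \right)} = -3$ ($b{\left(a \right)} = -3 + 0 = -3$)
$E = - \frac{1}{31937}$ ($E = \frac{1}{-31937} = - \frac{1}{31937} \approx -3.1312 \cdot 10^{-5}$)
$c{\left(z,n \right)} = 0$ ($c{\left(z,n \right)} = 6 z 0 \left(-4\right) = 6 \cdot 0 \left(-4\right) = 6 \cdot 0 = 0$)
$q{\left(v \right)} = 0$ ($q{\left(v \right)} = \left(- \frac{1}{2}\right) 0 = 0$)
$\left(E + q{\left(-169 \right)}\right) - 27263 = \left(- \frac{1}{31937} + 0\right) - 27263 = - \frac{1}{31937} - 27263 = - \frac{870698432}{31937}$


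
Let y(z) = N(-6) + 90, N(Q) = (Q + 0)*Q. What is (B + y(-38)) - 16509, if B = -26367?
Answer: -42750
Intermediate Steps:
N(Q) = Q² (N(Q) = Q*Q = Q²)
y(z) = 126 (y(z) = (-6)² + 90 = 36 + 90 = 126)
(B + y(-38)) - 16509 = (-26367 + 126) - 16509 = -26241 - 16509 = -42750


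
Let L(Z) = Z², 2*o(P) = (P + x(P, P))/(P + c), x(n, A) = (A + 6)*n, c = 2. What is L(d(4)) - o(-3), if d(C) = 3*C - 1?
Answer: 115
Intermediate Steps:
x(n, A) = n*(6 + A) (x(n, A) = (6 + A)*n = n*(6 + A))
o(P) = (P + P*(6 + P))/(2*(2 + P)) (o(P) = ((P + P*(6 + P))/(P + 2))/2 = ((P + P*(6 + P))/(2 + P))/2 = (P + P*(6 + P))/(2*(2 + P)))
d(C) = -1 + 3*C
L(d(4)) - o(-3) = (-1 + 3*4)² - (-3)*(7 - 3)/(2*(2 - 3)) = (-1 + 12)² - (-3)*4/(2*(-1)) = 11² - (-3)*(-1)*4/2 = 121 - 1*6 = 121 - 6 = 115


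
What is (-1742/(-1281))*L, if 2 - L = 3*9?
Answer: -43550/1281 ≈ -33.997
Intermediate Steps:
L = -25 (L = 2 - 3*9 = 2 - 1*27 = 2 - 27 = -25)
(-1742/(-1281))*L = -1742/(-1281)*(-25) = -1742*(-1/1281)*(-25) = (1742/1281)*(-25) = -43550/1281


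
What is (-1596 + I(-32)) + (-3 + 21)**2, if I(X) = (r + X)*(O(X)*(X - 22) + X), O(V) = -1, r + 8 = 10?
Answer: -1932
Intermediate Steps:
r = 2 (r = -8 + 10 = 2)
I(X) = 44 + 22*X (I(X) = (2 + X)*(-(X - 22) + X) = (2 + X)*(-(-22 + X) + X) = (2 + X)*((22 - X) + X) = (2 + X)*22 = 44 + 22*X)
(-1596 + I(-32)) + (-3 + 21)**2 = (-1596 + (44 + 22*(-32))) + (-3 + 21)**2 = (-1596 + (44 - 704)) + 18**2 = (-1596 - 660) + 324 = -2256 + 324 = -1932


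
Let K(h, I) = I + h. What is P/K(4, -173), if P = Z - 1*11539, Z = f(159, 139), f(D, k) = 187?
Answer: 11352/169 ≈ 67.172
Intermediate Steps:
Z = 187
P = -11352 (P = 187 - 1*11539 = 187 - 11539 = -11352)
P/K(4, -173) = -11352/(-173 + 4) = -11352/(-169) = -11352*(-1/169) = 11352/169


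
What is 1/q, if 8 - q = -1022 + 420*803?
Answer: -1/336230 ≈ -2.9742e-6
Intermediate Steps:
q = -336230 (q = 8 - (-1022 + 420*803) = 8 - (-1022 + 337260) = 8 - 1*336238 = 8 - 336238 = -336230)
1/q = 1/(-336230) = -1/336230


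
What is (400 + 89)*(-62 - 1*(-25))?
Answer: -18093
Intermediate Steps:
(400 + 89)*(-62 - 1*(-25)) = 489*(-62 + 25) = 489*(-37) = -18093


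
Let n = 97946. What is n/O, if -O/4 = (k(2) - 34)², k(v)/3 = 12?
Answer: -48973/8 ≈ -6121.6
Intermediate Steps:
k(v) = 36 (k(v) = 3*12 = 36)
O = -16 (O = -4*(36 - 34)² = -4*2² = -4*4 = -16)
n/O = 97946/(-16) = 97946*(-1/16) = -48973/8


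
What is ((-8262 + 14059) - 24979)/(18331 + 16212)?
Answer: -19182/34543 ≈ -0.55531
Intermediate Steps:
((-8262 + 14059) - 24979)/(18331 + 16212) = (5797 - 24979)/34543 = -19182*1/34543 = -19182/34543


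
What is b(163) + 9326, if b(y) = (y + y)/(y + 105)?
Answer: 1249847/134 ≈ 9327.2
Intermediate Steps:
b(y) = 2*y/(105 + y) (b(y) = (2*y)/(105 + y) = 2*y/(105 + y))
b(163) + 9326 = 2*163/(105 + 163) + 9326 = 2*163/268 + 9326 = 2*163*(1/268) + 9326 = 163/134 + 9326 = 1249847/134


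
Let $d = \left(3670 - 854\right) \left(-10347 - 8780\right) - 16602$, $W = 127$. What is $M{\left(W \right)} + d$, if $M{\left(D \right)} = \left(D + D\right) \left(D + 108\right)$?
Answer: $-53818544$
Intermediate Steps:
$M{\left(D \right)} = 2 D \left(108 + D\right)$
$d = -53878234$ ($d = 2816 \left(-19127\right) - 16602 = -53861632 - 16602 = -53878234$)
$M{\left(W \right)} + d = 2 \cdot 127 \left(108 + 127\right) - 53878234 = 2 \cdot 127 \cdot 235 - 53878234 = 59690 - 53878234 = -53818544$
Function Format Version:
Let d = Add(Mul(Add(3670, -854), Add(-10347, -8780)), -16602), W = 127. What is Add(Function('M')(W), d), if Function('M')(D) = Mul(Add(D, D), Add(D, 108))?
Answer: -53818544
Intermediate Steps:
Function('M')(D) = Mul(2, D, Add(108, D)) (Function('M')(D) = Mul(Mul(2, D), Add(108, D)) = Mul(2, D, Add(108, D)))
d = -53878234 (d = Add(Mul(2816, -19127), -16602) = Add(-53861632, -16602) = -53878234)
Add(Function('M')(W), d) = Add(Mul(2, 127, Add(108, 127)), -53878234) = Add(Mul(2, 127, 235), -53878234) = Add(59690, -53878234) = -53818544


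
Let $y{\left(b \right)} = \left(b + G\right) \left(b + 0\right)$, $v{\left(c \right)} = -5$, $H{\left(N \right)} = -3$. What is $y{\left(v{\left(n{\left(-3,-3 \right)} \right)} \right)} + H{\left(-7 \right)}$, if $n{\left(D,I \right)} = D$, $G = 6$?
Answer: $-8$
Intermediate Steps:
$y{\left(b \right)} = b \left(6 + b\right)$ ($y{\left(b \right)} = \left(b + 6\right) \left(b + 0\right) = \left(6 + b\right) b = b \left(6 + b\right)$)
$y{\left(v{\left(n{\left(-3,-3 \right)} \right)} \right)} + H{\left(-7 \right)} = - 5 \left(6 - 5\right) - 3 = \left(-5\right) 1 - 3 = -5 - 3 = -8$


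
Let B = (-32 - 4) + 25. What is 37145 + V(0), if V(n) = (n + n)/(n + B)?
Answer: 37145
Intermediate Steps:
B = -11 (B = -36 + 25 = -11)
V(n) = 2*n/(-11 + n) (V(n) = (n + n)/(n - 11) = (2*n)/(-11 + n) = 2*n/(-11 + n))
37145 + V(0) = 37145 + 2*0/(-11 + 0) = 37145 + 2*0/(-11) = 37145 + 2*0*(-1/11) = 37145 + 0 = 37145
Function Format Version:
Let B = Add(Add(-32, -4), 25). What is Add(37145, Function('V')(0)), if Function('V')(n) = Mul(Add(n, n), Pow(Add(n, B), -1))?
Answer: 37145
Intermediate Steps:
B = -11 (B = Add(-36, 25) = -11)
Function('V')(n) = Mul(2, n, Pow(Add(-11, n), -1)) (Function('V')(n) = Mul(Add(n, n), Pow(Add(n, -11), -1)) = Mul(Mul(2, n), Pow(Add(-11, n), -1)) = Mul(2, n, Pow(Add(-11, n), -1)))
Add(37145, Function('V')(0)) = Add(37145, Mul(2, 0, Pow(Add(-11, 0), -1))) = Add(37145, Mul(2, 0, Pow(-11, -1))) = Add(37145, Mul(2, 0, Rational(-1, 11))) = Add(37145, 0) = 37145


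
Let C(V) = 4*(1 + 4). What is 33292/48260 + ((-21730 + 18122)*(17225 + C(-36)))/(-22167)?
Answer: 750868313341/267444855 ≈ 2807.6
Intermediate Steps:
C(V) = 20 (C(V) = 4*5 = 20)
33292/48260 + ((-21730 + 18122)*(17225 + C(-36)))/(-22167) = 33292/48260 + ((-21730 + 18122)*(17225 + 20))/(-22167) = 33292*(1/48260) - 3608*17245*(-1/22167) = 8323/12065 - 62219960*(-1/22167) = 8323/12065 + 62219960/22167 = 750868313341/267444855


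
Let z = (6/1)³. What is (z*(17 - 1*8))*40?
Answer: 77760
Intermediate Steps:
z = 216 (z = (6*1)³ = 6³ = 216)
(z*(17 - 1*8))*40 = (216*(17 - 1*8))*40 = (216*(17 - 8))*40 = (216*9)*40 = 1944*40 = 77760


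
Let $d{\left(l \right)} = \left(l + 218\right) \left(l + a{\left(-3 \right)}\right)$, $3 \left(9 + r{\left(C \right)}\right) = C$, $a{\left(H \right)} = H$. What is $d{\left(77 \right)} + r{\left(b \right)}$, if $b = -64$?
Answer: $\frac{65399}{3} \approx 21800.0$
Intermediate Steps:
$r{\left(C \right)} = -9 + \frac{C}{3}$
$d{\left(l \right)} = \left(-3 + l\right) \left(218 + l\right)$ ($d{\left(l \right)} = \left(l + 218\right) \left(l - 3\right) = \left(218 + l\right) \left(-3 + l\right) = \left(-3 + l\right) \left(218 + l\right)$)
$d{\left(77 \right)} + r{\left(b \right)} = \left(-654 + 77^{2} + 215 \cdot 77\right) + \left(-9 + \frac{1}{3} \left(-64\right)\right) = \left(-654 + 5929 + 16555\right) - \frac{91}{3} = 21830 - \frac{91}{3} = \frac{65399}{3}$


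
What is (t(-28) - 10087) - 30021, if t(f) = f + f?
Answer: -40164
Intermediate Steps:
t(f) = 2*f
(t(-28) - 10087) - 30021 = (2*(-28) - 10087) - 30021 = (-56 - 10087) - 30021 = -10143 - 30021 = -40164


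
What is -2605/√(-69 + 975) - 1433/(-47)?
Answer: 1433/47 - 2605*√906/906 ≈ -56.056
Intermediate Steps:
-2605/√(-69 + 975) - 1433/(-47) = -2605*√906/906 - 1433*(-1/47) = -2605*√906/906 + 1433/47 = 1433/47 - 2605*√906/906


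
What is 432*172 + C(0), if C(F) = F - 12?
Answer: 74292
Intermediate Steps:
C(F) = -12 + F
432*172 + C(0) = 432*172 + (-12 + 0) = 74304 - 12 = 74292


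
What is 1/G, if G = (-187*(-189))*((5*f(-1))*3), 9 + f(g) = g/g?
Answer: -1/4241160 ≈ -2.3578e-7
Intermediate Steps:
f(g) = -8 (f(g) = -9 + g/g = -9 + 1 = -8)
G = -4241160 (G = (-187*(-189))*((5*(-8))*3) = 35343*(-40*3) = 35343*(-120) = -4241160)
1/G = 1/(-4241160) = -1/4241160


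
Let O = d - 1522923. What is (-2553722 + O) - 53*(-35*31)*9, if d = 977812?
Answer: -2581288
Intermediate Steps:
O = -545111 (O = 977812 - 1522923 = -545111)
(-2553722 + O) - 53*(-35*31)*9 = (-2553722 - 545111) - 53*(-35*31)*9 = -3098833 - (-57505)*9 = -3098833 - 53*(-9765) = -3098833 + 517545 = -2581288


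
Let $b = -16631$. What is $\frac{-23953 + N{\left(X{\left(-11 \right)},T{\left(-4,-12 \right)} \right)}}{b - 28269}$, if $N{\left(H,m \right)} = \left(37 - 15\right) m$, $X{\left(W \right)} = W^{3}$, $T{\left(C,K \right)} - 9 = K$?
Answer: $\frac{24019}{44900} \approx 0.53494$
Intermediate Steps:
$T{\left(C,K \right)} = 9 + K$
$N{\left(H,m \right)} = 22 m$ ($N{\left(H,m \right)} = \left(37 - 15\right) m = 22 m$)
$\frac{-23953 + N{\left(X{\left(-11 \right)},T{\left(-4,-12 \right)} \right)}}{b - 28269} = \frac{-23953 + 22 \left(9 - 12\right)}{-16631 - 28269} = \frac{-23953 + 22 \left(-3\right)}{-44900} = \left(-23953 - 66\right) \left(- \frac{1}{44900}\right) = \left(-24019\right) \left(- \frac{1}{44900}\right) = \frac{24019}{44900}$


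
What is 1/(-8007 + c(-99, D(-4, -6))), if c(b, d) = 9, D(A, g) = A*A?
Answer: -1/7998 ≈ -0.00012503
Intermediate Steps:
D(A, g) = A²
1/(-8007 + c(-99, D(-4, -6))) = 1/(-8007 + 9) = 1/(-7998) = -1/7998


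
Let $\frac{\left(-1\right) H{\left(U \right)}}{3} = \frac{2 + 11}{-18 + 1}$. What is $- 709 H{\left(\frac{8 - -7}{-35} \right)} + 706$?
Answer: $- \frac{15649}{17} \approx -920.53$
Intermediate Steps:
$H{\left(U \right)} = \frac{39}{17}$ ($H{\left(U \right)} = - 3 \frac{2 + 11}{-18 + 1} = - 3 \frac{13}{-17} = - 3 \cdot 13 \left(- \frac{1}{17}\right) = \left(-3\right) \left(- \frac{13}{17}\right) = \frac{39}{17}$)
$- 709 H{\left(\frac{8 - -7}{-35} \right)} + 706 = \left(-709\right) \frac{39}{17} + 706 = - \frac{27651}{17} + 706 = - \frac{15649}{17}$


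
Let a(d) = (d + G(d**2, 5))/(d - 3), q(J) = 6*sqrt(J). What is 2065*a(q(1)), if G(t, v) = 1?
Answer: 14455/3 ≈ 4818.3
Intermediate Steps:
a(d) = (1 + d)/(-3 + d) (a(d) = (d + 1)/(d - 3) = (1 + d)/(-3 + d))
2065*a(q(1)) = 2065*((1 + 6*sqrt(1))/(-3 + 6*sqrt(1))) = 2065*((1 + 6*1)/(-3 + 6*1)) = 2065*((1 + 6)/(-3 + 6)) = 2065*(7/3) = 14455/3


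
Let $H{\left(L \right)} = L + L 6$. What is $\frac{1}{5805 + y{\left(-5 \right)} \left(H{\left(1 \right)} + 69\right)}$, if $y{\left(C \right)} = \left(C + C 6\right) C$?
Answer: $\frac{1}{19105} \approx 5.2342 \cdot 10^{-5}$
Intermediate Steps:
$y{\left(C \right)} = 7 C^{2}$ ($y{\left(C \right)} = \left(C + 6 C\right) C = 7 C C = 7 C^{2}$)
$H{\left(L \right)} = 7 L$ ($H{\left(L \right)} = L + 6 L = 7 L$)
$\frac{1}{5805 + y{\left(-5 \right)} \left(H{\left(1 \right)} + 69\right)} = \frac{1}{5805 + 7 \left(-5\right)^{2} \left(7 \cdot 1 + 69\right)} = \frac{1}{5805 + 7 \cdot 25 \left(7 + 69\right)} = \frac{1}{5805 + 175 \cdot 76} = \frac{1}{5805 + 13300} = \frac{1}{19105}$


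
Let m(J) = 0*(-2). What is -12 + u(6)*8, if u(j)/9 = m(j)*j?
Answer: -12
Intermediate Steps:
m(J) = 0
u(j) = 0 (u(j) = 9*(0*j) = 9*0 = 0)
-12 + u(6)*8 = -12 + 0*8 = -12 + 0 = -12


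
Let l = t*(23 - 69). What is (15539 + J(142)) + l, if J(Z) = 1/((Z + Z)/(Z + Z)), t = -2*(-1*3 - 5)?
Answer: 14804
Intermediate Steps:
t = 16 (t = -2*(-3 - 5) = -2*(-8) = 16)
l = -736 (l = 16*(23 - 69) = 16*(-46) = -736)
J(Z) = 1 (J(Z) = 1/((2*Z)/((2*Z))) = 1/((2*Z)*(1/(2*Z))) = 1/1 = 1)
(15539 + J(142)) + l = (15539 + 1) - 736 = 15540 - 736 = 14804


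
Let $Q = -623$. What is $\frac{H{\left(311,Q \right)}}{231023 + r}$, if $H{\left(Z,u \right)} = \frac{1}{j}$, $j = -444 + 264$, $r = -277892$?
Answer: $\frac{1}{8436420} \approx 1.1853 \cdot 10^{-7}$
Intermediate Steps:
$j = -180$
$H{\left(Z,u \right)} = - \frac{1}{180}$ ($H{\left(Z,u \right)} = \frac{1}{-180} = - \frac{1}{180}$)
$\frac{H{\left(311,Q \right)}}{231023 + r} = - \frac{1}{180 \left(231023 - 277892\right)} = - \frac{1}{180 \left(-46869\right)} = \left(- \frac{1}{180}\right) \left(- \frac{1}{46869}\right) = \frac{1}{8436420}$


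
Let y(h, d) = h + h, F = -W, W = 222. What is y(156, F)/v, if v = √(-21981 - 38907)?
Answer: -26*I*√15222/2537 ≈ -1.2644*I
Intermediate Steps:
v = 2*I*√15222 (v = √(-60888) = 2*I*√15222 ≈ 246.75*I)
F = -222 (F = -1*222 = -222)
y(h, d) = 2*h
y(156, F)/v = (2*156)/((2*I*√15222)) = 312*(-I*√15222/30444) = -26*I*√15222/2537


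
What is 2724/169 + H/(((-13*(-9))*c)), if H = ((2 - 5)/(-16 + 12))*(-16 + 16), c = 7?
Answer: 2724/169 ≈ 16.118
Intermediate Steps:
H = 0 (H = -3/(-4)*0 = -3*(-¼)*0 = (¾)*0 = 0)
2724/169 + H/(((-13*(-9))*c)) = 2724/169 + 0/((-13*(-9)*7)) = 2724*(1/169) + 0/((117*7)) = 2724/169 + 0/819 = 2724/169 + 0*(1/819) = 2724/169 + 0 = 2724/169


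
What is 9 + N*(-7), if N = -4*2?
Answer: 65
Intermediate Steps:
N = -8
9 + N*(-7) = 9 - 8*(-7) = 9 + 56 = 65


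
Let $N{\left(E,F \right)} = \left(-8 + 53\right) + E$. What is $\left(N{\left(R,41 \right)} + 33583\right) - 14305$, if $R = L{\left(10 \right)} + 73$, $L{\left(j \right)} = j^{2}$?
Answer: $19496$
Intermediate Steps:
$R = 173$ ($R = 10^{2} + 73 = 100 + 73 = 173$)
$N{\left(E,F \right)} = 45 + E$
$\left(N{\left(R,41 \right)} + 33583\right) - 14305 = \left(\left(45 + 173\right) + 33583\right) - 14305 = \left(218 + 33583\right) - 14305 = 33801 - 14305 = 19496$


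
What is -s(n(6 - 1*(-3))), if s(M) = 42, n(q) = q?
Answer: -42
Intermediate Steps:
-s(n(6 - 1*(-3))) = -1*42 = -42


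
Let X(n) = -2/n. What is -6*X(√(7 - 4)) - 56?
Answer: -56 + 4*√3 ≈ -49.072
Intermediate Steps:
-6*X(√(7 - 4)) - 56 = -(-12)/(√(7 - 4)) - 56 = -(-12)/(√3) - 56 = -(-12)*√3/3 - 56 = -(-4)*√3 - 56 = 4*√3 - 56 = -56 + 4*√3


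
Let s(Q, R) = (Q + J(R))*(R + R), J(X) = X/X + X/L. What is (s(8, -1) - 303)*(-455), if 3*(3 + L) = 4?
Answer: 146601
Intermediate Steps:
L = -5/3 (L = -3 + (⅓)*4 = -3 + 4/3 = -5/3 ≈ -1.6667)
J(X) = 1 - 3*X/5 (J(X) = X/X + X/(-5/3) = 1 + X*(-⅗) = 1 - 3*X/5)
s(Q, R) = 2*R*(1 + Q - 3*R/5) (s(Q, R) = (Q + (1 - 3*R/5))*(R + R) = (1 + Q - 3*R/5)*(2*R) = 2*R*(1 + Q - 3*R/5))
(s(8, -1) - 303)*(-455) = ((⅖)*(-1)*(5 - 3*(-1) + 5*8) - 303)*(-455) = ((⅖)*(-1)*(5 + 3 + 40) - 303)*(-455) = ((⅖)*(-1)*48 - 303)*(-455) = (-96/5 - 303)*(-455) = -1611/5*(-455) = 146601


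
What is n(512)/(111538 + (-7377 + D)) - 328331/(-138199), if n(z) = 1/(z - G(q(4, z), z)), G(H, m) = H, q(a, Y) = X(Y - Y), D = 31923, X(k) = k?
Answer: 22876465189847/9629016430592 ≈ 2.3758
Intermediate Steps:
q(a, Y) = 0 (q(a, Y) = Y - Y = 0)
n(z) = 1/z (n(z) = 1/(z - 1*0) = 1/(z + 0) = 1/z)
n(512)/(111538 + (-7377 + D)) - 328331/(-138199) = 1/(512*(111538 + (-7377 + 31923))) - 328331/(-138199) = 1/(512*(111538 + 24546)) - 328331*(-1/138199) = (1/512)/136084 + 328331/138199 = (1/512)*(1/136084) + 328331/138199 = 1/69675008 + 328331/138199 = 22876465189847/9629016430592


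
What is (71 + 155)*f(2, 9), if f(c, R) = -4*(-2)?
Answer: 1808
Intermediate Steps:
f(c, R) = 8
(71 + 155)*f(2, 9) = (71 + 155)*8 = 226*8 = 1808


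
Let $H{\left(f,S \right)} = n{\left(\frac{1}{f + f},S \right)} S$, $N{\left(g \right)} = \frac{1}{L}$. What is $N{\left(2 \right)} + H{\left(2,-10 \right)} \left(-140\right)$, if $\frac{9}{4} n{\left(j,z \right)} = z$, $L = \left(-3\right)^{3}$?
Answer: $- \frac{168001}{27} \approx -6222.3$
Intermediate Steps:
$L = -27$
$N{\left(g \right)} = - \frac{1}{27}$ ($N{\left(g \right)} = \frac{1}{-27} = - \frac{1}{27}$)
$n{\left(j,z \right)} = \frac{4 z}{9}$
$H{\left(f,S \right)} = \frac{4 S^{2}}{9}$ ($H{\left(f,S \right)} = \frac{4 S}{9} S = \frac{4 S^{2}}{9}$)
$N{\left(2 \right)} + H{\left(2,-10 \right)} \left(-140\right) = - \frac{1}{27} + \frac{4 \left(-10\right)^{2}}{9} \left(-140\right) = - \frac{1}{27} + \frac{4}{9} \cdot 100 \left(-140\right) = - \frac{1}{27} + \frac{400}{9} \left(-140\right) = - \frac{1}{27} - \frac{56000}{9} = - \frac{168001}{27}$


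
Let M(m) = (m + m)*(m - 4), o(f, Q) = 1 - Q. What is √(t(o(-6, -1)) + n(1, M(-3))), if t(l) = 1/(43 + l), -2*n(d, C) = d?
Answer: I*√430/30 ≈ 0.69121*I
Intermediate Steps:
M(m) = 2*m*(-4 + m) (M(m) = (2*m)*(-4 + m) = 2*m*(-4 + m))
n(d, C) = -d/2
√(t(o(-6, -1)) + n(1, M(-3))) = √(1/(43 + (1 - 1*(-1))) - ½*1) = √(1/(43 + (1 + 1)) - ½) = √(1/(43 + 2) - ½) = √(1/45 - ½) = √(-43/90) = I*√430/30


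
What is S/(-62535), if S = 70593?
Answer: -23531/20845 ≈ -1.1289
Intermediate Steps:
S/(-62535) = 70593/(-62535) = 70593*(-1/62535) = -23531/20845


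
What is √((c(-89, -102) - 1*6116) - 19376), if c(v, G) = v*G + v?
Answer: I*√16503 ≈ 128.46*I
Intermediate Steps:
c(v, G) = v + G*v (c(v, G) = G*v + v = v + G*v)
√((c(-89, -102) - 1*6116) - 19376) = √((-89*(1 - 102) - 1*6116) - 19376) = √((-89*(-101) - 6116) - 19376) = √((8989 - 6116) - 19376) = √(2873 - 19376) = √(-16503) = I*√16503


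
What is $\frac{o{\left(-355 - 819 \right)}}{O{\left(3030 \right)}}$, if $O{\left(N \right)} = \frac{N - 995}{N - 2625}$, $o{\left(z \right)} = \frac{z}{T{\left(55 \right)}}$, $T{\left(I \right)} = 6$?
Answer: $- \frac{15849}{407} \approx -38.941$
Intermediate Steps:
$o{\left(z \right)} = \frac{z}{6}$
$O{\left(N \right)} = \frac{-995 + N}{-2625 + N}$
$\frac{o{\left(-355 - 819 \right)}}{O{\left(3030 \right)}} = \frac{\frac{1}{6} \left(-355 - 819\right)}{\frac{1}{-2625 + 3030} \left(-995 + 3030\right)} = \frac{\frac{1}{6} \left(-1174\right)}{\frac{1}{405} \cdot 2035} = - \frac{587}{3 \cdot \frac{1}{405} \cdot 2035} = - \frac{587}{3 \cdot \frac{407}{81}} = \left(- \frac{587}{3}\right) \frac{81}{407} = - \frac{15849}{407}$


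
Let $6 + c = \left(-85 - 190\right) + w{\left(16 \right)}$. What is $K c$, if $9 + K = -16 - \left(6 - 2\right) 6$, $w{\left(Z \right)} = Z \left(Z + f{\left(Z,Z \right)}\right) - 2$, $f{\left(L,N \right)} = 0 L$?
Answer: $1323$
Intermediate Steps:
$f{\left(L,N \right)} = 0$
$w{\left(Z \right)} = -2 + Z^{2}$ ($w{\left(Z \right)} = Z \left(Z + 0\right) - 2 = Z Z - 2 = Z^{2} - 2 = -2 + Z^{2}$)
$c = -27$ ($c = -6 - \left(277 - 256\right) = -6 + \left(-275 + \left(-2 + 256\right)\right) = -6 + \left(-275 + 254\right) = -6 - 21 = -27$)
$K = -49$ ($K = -9 - \left(16 + \left(6 - 2\right) 6\right) = -9 - \left(16 + 4 \cdot 6\right) = -9 - 40 = -49$)
$K c = \left(-49\right) \left(-27\right) = 1323$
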